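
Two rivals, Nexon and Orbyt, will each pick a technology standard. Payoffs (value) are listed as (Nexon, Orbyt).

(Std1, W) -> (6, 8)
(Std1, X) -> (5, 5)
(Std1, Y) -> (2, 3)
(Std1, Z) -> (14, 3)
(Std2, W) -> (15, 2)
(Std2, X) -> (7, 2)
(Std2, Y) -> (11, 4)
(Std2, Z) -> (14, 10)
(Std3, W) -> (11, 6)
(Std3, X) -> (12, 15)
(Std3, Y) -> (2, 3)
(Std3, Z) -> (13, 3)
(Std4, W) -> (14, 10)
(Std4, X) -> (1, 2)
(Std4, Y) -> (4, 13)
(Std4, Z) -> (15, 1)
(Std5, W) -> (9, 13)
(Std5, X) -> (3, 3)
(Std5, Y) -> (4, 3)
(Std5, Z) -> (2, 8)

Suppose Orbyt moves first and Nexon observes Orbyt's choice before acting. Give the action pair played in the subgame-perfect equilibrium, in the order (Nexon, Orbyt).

Backward induction with Orbyt moving first.
- W: BR = Std2, leader payoff 2.
- X: BR = Std3, leader payoff 15.
- Y: BR = Std2, leader payoff 4.
- Z: BR = Std4, leader payoff 1.
Maximizing over 2, 15, 4, 1, Orbyt chooses X. Subgame-perfect outcome: (Std3, X) with payoffs (12, 15).

(Std3, X)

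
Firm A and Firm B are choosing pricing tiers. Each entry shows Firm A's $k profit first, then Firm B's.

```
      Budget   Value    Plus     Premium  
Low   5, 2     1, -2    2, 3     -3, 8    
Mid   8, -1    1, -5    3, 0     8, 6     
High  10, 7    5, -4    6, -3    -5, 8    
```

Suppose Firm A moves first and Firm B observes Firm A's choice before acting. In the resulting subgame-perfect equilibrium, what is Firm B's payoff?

6

Backward induction with Firm A moving first.
- Low → Firm B plays Premium (best of 2, -2, 3, 8); Firm A gets -3.
- Mid → Firm B plays Premium (best of -1, -5, 0, 6); Firm A gets 8.
- High → Firm B plays Premium (best of 7, -4, -3, 8); Firm A gets -5.
Firm A's induced payoffs are -3, 8, -5, so Firm A commits to Mid. Subgame-perfect outcome: (Mid, Premium) with payoffs (8, 6).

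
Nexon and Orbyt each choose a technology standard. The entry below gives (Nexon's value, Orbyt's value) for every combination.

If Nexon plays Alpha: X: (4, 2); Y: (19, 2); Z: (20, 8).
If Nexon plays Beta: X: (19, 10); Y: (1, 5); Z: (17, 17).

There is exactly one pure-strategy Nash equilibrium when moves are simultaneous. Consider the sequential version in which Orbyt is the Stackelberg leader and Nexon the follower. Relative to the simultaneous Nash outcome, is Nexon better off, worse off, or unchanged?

worse off

Work backward from Nexon's decision.
- X: Nexon compares 4, 19 and picks Beta; Orbyt would get 10.
- Y: Nexon compares 19, 1 and picks Alpha; Orbyt would get 2.
- Z: Nexon compares 20, 17 and picks Alpha; Orbyt would get 8.
Orbyt's induced payoffs are 10, 2, 8, so Orbyt commits to X. Subgame-perfect outcome: (Beta, X) with payoffs (19, 10).
Now find the simultaneous Nash equilibrium.
Nexon's best replies: X→Beta; Y→Alpha; Z→Alpha.
Orbyt's best replies: Alpha→Z; Beta→Z.
The unique mutual best reply is (Alpha, Z), giving (20, 8).
Nexon earns 19 sequentially versus 20 at the Nash outcome: worse off.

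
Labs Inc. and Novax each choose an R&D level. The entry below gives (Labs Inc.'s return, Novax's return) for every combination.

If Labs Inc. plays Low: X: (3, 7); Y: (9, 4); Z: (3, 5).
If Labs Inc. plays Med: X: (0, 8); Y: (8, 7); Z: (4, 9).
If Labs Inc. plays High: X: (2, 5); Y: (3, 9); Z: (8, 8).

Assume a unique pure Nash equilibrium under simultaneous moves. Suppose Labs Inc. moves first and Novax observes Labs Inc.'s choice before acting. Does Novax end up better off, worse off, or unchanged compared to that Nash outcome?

better off

Work backward from Novax's decision.
- Low: Novax compares 7, 4, 5 and picks X; Labs Inc. would get 3.
- Med: Novax compares 8, 7, 9 and picks Z; Labs Inc. would get 4.
- High: Novax compares 5, 9, 8 and picks Y; Labs Inc. would get 3.
Among 3, 4, 3, the best is 4 at Med. Subgame-perfect outcome: (Med, Z) with payoffs (4, 9).
For the simultaneous game, intersect best replies.
Labs Inc.'s best replies: X→Low; Y→Low; Z→High.
Novax's best replies: Low→X; Med→Z; High→Y.
Only (Low, X) has each player best-responding; Nash payoffs (3, 7).
Novax earns 9 sequentially versus 7 at the Nash outcome: better off.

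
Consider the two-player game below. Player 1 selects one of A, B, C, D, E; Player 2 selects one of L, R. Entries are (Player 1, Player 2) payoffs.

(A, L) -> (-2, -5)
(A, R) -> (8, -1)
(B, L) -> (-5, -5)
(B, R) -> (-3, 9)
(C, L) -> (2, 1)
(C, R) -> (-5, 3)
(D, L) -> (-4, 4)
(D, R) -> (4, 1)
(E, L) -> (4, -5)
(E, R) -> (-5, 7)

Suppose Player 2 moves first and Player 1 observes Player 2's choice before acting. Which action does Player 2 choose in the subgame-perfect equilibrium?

R

Player 1 best-responds to each possible Player 2 move:
- L → Player 1 plays E (best of -2, -5, 2, -4, 4); Player 2 gets -5.
- R → Player 1 plays A (best of 8, -3, -5, 4, -5); Player 2 gets -1.
Maximizing over -5, -1, Player 2 chooses R. Subgame-perfect outcome: (A, R) with payoffs (8, -1).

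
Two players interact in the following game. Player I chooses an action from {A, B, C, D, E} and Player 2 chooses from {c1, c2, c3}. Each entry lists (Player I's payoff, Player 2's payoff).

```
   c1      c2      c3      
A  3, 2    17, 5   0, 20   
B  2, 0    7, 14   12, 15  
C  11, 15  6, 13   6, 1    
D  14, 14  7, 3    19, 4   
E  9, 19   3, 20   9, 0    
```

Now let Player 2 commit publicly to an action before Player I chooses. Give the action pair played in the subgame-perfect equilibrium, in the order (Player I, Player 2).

Work backward from Player I's decision.
- c1: BR = D, leader payoff 14.
- c2: BR = A, leader payoff 5.
- c3: BR = D, leader payoff 4.
Maximizing over 14, 5, 4, Player 2 chooses c1. Subgame-perfect outcome: (D, c1) with payoffs (14, 14).

(D, c1)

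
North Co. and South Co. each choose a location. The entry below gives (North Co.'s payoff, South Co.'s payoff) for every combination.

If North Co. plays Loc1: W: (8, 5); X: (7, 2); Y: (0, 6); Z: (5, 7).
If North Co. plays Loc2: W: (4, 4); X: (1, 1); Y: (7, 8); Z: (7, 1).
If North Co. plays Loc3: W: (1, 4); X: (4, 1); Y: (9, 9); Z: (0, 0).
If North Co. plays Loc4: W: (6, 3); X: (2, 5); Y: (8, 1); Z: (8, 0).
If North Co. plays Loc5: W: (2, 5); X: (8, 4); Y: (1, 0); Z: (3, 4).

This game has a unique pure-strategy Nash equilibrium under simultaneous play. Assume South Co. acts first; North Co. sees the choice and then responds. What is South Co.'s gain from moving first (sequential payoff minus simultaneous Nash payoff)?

Backward induction with South Co. moving first.
- W → North Co. plays Loc1 (best of 8, 4, 1, 6, 2); South Co. gets 5.
- X → North Co. plays Loc5 (best of 7, 1, 4, 2, 8); South Co. gets 4.
- Y → North Co. plays Loc3 (best of 0, 7, 9, 8, 1); South Co. gets 9.
- Z → North Co. plays Loc4 (best of 5, 7, 0, 8, 3); South Co. gets 0.
Maximizing over 5, 4, 9, 0, South Co. chooses Y. Subgame-perfect outcome: (Loc3, Y) with payoffs (9, 9).
For the simultaneous game, intersect best replies.
North Co.'s best replies: W→Loc1; X→Loc5; Y→Loc3; Z→Loc4.
South Co.'s best replies: Loc1→Z; Loc2→Y; Loc3→Y; Loc4→X; Loc5→W.
Only (Loc3, Y) has each player best-responding; Nash payoffs (9, 9).
South Co.'s commitment gain: 9 − 9 = 0.

0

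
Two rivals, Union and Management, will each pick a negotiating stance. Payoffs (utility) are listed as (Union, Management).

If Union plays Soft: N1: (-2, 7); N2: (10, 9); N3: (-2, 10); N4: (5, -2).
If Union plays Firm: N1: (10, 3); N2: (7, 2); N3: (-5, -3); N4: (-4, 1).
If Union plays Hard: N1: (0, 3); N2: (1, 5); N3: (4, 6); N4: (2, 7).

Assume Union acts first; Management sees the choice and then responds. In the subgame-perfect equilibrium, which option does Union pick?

Solve by backward induction (Union leads).
- Soft: Management compares 7, 9, 10, -2 and picks N3; Union would get -2.
- Firm: Management compares 3, 2, -3, 1 and picks N1; Union would get 10.
- Hard: Management compares 3, 5, 6, 7 and picks N4; Union would get 2.
Maximizing over -2, 10, 2, Union chooses Firm. Subgame-perfect outcome: (Firm, N1) with payoffs (10, 3).

Firm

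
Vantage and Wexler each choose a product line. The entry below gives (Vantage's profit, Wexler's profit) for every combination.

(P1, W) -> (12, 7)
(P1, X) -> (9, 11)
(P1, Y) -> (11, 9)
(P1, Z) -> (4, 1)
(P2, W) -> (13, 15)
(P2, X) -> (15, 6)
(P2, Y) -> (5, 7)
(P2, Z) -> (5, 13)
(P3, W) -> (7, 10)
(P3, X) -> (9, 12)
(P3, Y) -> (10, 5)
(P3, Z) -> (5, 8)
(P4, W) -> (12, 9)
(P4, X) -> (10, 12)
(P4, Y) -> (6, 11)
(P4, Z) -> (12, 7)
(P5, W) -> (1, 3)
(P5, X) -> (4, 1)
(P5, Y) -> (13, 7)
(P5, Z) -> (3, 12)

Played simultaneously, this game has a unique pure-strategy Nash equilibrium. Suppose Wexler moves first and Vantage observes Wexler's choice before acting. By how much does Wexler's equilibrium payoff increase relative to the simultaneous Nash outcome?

0

Solve by backward induction (Wexler leads).
- W → Vantage plays P2 (best of 12, 13, 7, 12, 1); Wexler gets 15.
- X → Vantage plays P2 (best of 9, 15, 9, 10, 4); Wexler gets 6.
- Y → Vantage plays P5 (best of 11, 5, 10, 6, 13); Wexler gets 7.
- Z → Vantage plays P4 (best of 4, 5, 5, 12, 3); Wexler gets 7.
Wexler's induced payoffs are 15, 6, 7, 7, so Wexler commits to W. Subgame-perfect outcome: (P2, W) with payoffs (13, 15).
Under simultaneous play:
Vantage's best replies: W→P2; X→P2; Y→P5; Z→P4.
Wexler's best replies: P1→X; P2→W; P3→X; P4→X; P5→Z.
Only (P2, W) has each player best-responding; Nash payoffs (13, 15).
Wexler's commitment gain: 15 − 15 = 0.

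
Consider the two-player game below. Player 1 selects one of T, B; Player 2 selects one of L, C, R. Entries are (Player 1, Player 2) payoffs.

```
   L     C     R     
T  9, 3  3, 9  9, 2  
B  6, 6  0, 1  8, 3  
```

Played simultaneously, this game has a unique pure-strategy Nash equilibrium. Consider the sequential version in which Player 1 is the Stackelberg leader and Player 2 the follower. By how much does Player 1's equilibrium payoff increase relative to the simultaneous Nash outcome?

Player 2 best-responds to each possible Player 1 move:
- T: Player 2 compares 3, 9, 2 and picks C; Player 1 would get 3.
- B: Player 2 compares 6, 1, 3 and picks L; Player 1 would get 6.
Maximizing over 3, 6, Player 1 chooses B. Subgame-perfect outcome: (B, L) with payoffs (6, 6).
For the simultaneous game, intersect best replies.
Player 1's best replies: L→T; C→T; R→T.
Player 2's best replies: T→C; B→L.
The unique mutual best reply is (T, C), giving (3, 9).
Player 1's commitment gain: 6 − 3 = 3.

3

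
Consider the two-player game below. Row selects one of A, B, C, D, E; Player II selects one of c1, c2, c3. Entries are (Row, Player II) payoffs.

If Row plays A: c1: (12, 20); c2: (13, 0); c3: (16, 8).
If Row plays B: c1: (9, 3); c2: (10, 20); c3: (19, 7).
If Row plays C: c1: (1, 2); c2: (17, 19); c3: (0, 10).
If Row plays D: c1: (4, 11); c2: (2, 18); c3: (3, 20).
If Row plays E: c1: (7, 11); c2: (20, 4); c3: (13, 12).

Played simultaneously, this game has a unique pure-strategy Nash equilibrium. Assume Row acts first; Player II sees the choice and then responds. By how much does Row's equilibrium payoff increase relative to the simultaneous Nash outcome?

5

Solve by backward induction (Row leads).
- A: BR = c1, leader payoff 12.
- B: BR = c2, leader payoff 10.
- C: BR = c2, leader payoff 17.
- D: BR = c3, leader payoff 3.
- E: BR = c3, leader payoff 13.
Among 12, 10, 17, 3, 13, the best is 17 at C. Subgame-perfect outcome: (C, c2) with payoffs (17, 19).
Under simultaneous play:
Row's best replies: c1→A; c2→E; c3→B.
Player II's best replies: A→c1; B→c2; C→c2; D→c3; E→c3.
The unique mutual best reply is (A, c1), giving (12, 20).
Row's commitment gain: 17 − 12 = 5.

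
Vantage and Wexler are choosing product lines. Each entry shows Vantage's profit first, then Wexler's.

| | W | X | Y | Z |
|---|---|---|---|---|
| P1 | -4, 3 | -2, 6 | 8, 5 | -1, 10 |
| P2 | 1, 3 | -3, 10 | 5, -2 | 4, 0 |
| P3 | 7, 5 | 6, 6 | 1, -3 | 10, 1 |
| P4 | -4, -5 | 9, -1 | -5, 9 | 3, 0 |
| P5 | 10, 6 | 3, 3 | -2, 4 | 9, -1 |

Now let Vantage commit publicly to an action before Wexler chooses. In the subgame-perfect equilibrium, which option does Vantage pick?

P5

Solve by backward induction (Vantage leads).
- P1 → Wexler plays Z (best of 3, 6, 5, 10); Vantage gets -1.
- P2 → Wexler plays X (best of 3, 10, -2, 0); Vantage gets -3.
- P3 → Wexler plays X (best of 5, 6, -3, 1); Vantage gets 6.
- P4 → Wexler plays Y (best of -5, -1, 9, 0); Vantage gets -5.
- P5 → Wexler plays W (best of 6, 3, 4, -1); Vantage gets 10.
Among -1, -3, 6, -5, 10, the best is 10 at P5. Subgame-perfect outcome: (P5, W) with payoffs (10, 6).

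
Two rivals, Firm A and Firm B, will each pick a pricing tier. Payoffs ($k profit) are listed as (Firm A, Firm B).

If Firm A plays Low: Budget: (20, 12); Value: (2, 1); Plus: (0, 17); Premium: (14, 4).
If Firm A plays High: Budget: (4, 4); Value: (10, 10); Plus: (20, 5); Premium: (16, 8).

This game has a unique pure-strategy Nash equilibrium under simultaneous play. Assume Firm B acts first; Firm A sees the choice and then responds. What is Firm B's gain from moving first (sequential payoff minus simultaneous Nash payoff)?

2

Backward induction with Firm B moving first.
- Budget: BR = Low, leader payoff 12.
- Value: BR = High, leader payoff 10.
- Plus: BR = High, leader payoff 5.
- Premium: BR = High, leader payoff 8.
Maximizing over 12, 10, 5, 8, Firm B chooses Budget. Subgame-perfect outcome: (Low, Budget) with payoffs (20, 12).
Under simultaneous play:
Firm A's best replies: Budget→Low; Value→High; Plus→High; Premium→High.
Firm B's best replies: Low→Plus; High→Value.
The unique mutual best reply is (High, Value), giving (10, 10).
Firm B's commitment gain: 12 − 10 = 2.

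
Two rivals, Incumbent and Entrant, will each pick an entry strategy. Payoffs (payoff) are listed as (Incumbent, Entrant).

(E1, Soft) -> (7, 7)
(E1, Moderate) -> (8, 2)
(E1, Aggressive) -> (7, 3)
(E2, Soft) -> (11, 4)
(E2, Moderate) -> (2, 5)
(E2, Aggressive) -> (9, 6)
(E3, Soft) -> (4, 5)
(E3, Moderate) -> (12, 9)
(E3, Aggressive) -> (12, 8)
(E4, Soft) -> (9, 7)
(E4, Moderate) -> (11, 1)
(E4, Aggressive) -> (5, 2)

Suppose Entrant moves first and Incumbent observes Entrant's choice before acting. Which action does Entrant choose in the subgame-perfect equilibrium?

Backward induction with Entrant moving first.
- Soft: Incumbent compares 7, 11, 4, 9 and picks E2; Entrant would get 4.
- Moderate: Incumbent compares 8, 2, 12, 11 and picks E3; Entrant would get 9.
- Aggressive: Incumbent compares 7, 9, 12, 5 and picks E3; Entrant would get 8.
Entrant's induced payoffs are 4, 9, 8, so Entrant commits to Moderate. Subgame-perfect outcome: (E3, Moderate) with payoffs (12, 9).

Moderate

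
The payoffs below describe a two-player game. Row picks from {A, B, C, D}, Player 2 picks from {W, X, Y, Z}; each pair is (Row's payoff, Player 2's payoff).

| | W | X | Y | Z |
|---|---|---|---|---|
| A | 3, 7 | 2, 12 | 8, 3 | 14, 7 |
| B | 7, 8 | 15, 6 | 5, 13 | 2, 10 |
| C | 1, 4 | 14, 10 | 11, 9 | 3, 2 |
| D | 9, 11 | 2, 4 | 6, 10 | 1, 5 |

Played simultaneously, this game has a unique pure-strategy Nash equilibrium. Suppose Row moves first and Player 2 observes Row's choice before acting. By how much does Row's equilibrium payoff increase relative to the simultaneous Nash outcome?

5

Solve by backward induction (Row leads).
- A → Player 2 plays X (best of 7, 12, 3, 7); Row gets 2.
- B → Player 2 plays Y (best of 8, 6, 13, 10); Row gets 5.
- C → Player 2 plays X (best of 4, 10, 9, 2); Row gets 14.
- D → Player 2 plays W (best of 11, 4, 10, 5); Row gets 9.
Maximizing over 2, 5, 14, 9, Row chooses C. Subgame-perfect outcome: (C, X) with payoffs (14, 10).
For the simultaneous game, intersect best replies.
Row's best replies: W→D; X→B; Y→C; Z→A.
Player 2's best replies: A→X; B→Y; C→X; D→W.
Only (D, W) has each player best-responding; Nash payoffs (9, 11).
Row's commitment gain: 14 − 9 = 5.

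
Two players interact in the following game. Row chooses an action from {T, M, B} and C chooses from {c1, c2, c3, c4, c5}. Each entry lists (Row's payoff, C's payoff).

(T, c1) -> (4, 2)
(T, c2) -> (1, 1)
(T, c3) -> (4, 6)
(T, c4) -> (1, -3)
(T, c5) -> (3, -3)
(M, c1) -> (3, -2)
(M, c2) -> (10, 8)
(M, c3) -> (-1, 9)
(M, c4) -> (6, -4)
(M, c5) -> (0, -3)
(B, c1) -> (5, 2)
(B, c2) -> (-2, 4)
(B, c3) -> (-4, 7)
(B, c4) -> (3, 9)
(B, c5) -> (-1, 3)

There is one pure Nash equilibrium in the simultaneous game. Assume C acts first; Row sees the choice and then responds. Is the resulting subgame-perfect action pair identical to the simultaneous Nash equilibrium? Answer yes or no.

Solve by backward induction (C leads).
- c1 → Row plays B (best of 4, 3, 5); C gets 2.
- c2 → Row plays M (best of 1, 10, -2); C gets 8.
- c3 → Row plays T (best of 4, -1, -4); C gets 6.
- c4 → Row plays M (best of 1, 6, 3); C gets -4.
- c5 → Row plays T (best of 3, 0, -1); C gets -3.
C's induced payoffs are 2, 8, 6, -4, -3, so C commits to c2. Subgame-perfect outcome: (M, c2) with payoffs (10, 8).
Under simultaneous play:
Row's best replies: c1→B; c2→M; c3→T; c4→M; c5→T.
C's best replies: T→c3; M→c3; B→c4.
Only (T, c3) has each player best-responding; Nash payoffs (4, 6).
Sequential outcome (M, c2) differs from the Nash profile (T, c3).

no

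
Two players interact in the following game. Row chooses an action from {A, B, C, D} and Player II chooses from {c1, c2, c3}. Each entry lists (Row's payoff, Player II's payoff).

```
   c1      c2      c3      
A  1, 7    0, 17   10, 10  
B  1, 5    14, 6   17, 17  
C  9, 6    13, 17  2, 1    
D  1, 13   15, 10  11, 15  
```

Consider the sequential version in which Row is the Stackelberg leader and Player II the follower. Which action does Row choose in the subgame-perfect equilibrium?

B

Backward induction with Row moving first.
- A: Player II compares 7, 17, 10 and picks c2; Row would get 0.
- B: Player II compares 5, 6, 17 and picks c3; Row would get 17.
- C: Player II compares 6, 17, 1 and picks c2; Row would get 13.
- D: Player II compares 13, 10, 15 and picks c3; Row would get 11.
Maximizing over 0, 17, 13, 11, Row chooses B. Subgame-perfect outcome: (B, c3) with payoffs (17, 17).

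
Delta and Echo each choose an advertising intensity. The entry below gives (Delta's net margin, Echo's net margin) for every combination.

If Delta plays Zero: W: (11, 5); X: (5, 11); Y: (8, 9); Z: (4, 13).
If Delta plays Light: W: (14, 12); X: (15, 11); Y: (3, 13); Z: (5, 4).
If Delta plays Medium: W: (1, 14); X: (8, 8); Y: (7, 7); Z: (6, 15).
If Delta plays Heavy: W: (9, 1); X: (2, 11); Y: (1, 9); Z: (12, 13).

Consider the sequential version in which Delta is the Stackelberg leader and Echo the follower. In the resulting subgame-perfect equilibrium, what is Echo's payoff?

13

Backward induction with Delta moving first.
- Zero → Echo plays Z (best of 5, 11, 9, 13); Delta gets 4.
- Light → Echo plays Y (best of 12, 11, 13, 4); Delta gets 3.
- Medium → Echo plays Z (best of 14, 8, 7, 15); Delta gets 6.
- Heavy → Echo plays Z (best of 1, 11, 9, 13); Delta gets 12.
Maximizing over 4, 3, 6, 12, Delta chooses Heavy. Subgame-perfect outcome: (Heavy, Z) with payoffs (12, 13).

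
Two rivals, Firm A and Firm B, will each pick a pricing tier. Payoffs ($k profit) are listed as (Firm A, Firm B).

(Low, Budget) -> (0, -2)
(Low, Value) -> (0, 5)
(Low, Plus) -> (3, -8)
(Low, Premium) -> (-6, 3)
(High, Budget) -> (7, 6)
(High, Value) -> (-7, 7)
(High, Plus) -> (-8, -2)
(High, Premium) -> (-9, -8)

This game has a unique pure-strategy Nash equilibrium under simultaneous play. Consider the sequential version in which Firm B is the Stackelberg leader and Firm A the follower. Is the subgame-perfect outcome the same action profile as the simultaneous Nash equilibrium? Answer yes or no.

Work backward from Firm A's decision.
- Budget: Firm A compares 0, 7 and picks High; Firm B would get 6.
- Value: Firm A compares 0, -7 and picks Low; Firm B would get 5.
- Plus: Firm A compares 3, -8 and picks Low; Firm B would get -8.
- Premium: Firm A compares -6, -9 and picks Low; Firm B would get 3.
Maximizing over 6, 5, -8, 3, Firm B chooses Budget. Subgame-perfect outcome: (High, Budget) with payoffs (7, 6).
Under simultaneous play:
Firm A's best replies: Budget→High; Value→Low; Plus→Low; Premium→Low.
Firm B's best replies: Low→Value; High→Value.
Only (Low, Value) has each player best-responding; Nash payoffs (0, 5).
Sequential outcome (High, Budget) differs from the Nash profile (Low, Value).

no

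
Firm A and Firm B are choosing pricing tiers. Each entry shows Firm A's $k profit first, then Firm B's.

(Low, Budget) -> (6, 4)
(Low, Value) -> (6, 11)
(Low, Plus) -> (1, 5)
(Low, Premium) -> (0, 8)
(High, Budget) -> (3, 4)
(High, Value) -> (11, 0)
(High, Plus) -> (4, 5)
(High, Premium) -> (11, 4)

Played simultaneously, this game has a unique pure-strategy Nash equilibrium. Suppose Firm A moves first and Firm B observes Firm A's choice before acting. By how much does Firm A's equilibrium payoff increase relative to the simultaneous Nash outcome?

2

Backward induction with Firm A moving first.
- Low: Firm B compares 4, 11, 5, 8 and picks Value; Firm A would get 6.
- High: Firm B compares 4, 0, 5, 4 and picks Plus; Firm A would get 4.
Among 6, 4, the best is 6 at Low. Subgame-perfect outcome: (Low, Value) with payoffs (6, 11).
Under simultaneous play:
Firm A's best replies: Budget→Low; Value→High; Plus→High; Premium→High.
Firm B's best replies: Low→Value; High→Plus.
Only (High, Plus) has each player best-responding; Nash payoffs (4, 5).
Firm A's commitment gain: 6 − 4 = 2.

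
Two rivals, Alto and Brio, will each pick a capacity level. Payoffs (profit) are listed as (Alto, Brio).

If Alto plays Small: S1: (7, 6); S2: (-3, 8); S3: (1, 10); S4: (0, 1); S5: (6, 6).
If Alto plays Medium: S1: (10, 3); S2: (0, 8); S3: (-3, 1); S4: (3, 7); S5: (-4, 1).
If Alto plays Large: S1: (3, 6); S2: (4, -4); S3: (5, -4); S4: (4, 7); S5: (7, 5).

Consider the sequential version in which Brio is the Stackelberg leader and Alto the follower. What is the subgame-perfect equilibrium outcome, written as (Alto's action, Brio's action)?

(Large, S4)

Solve by backward induction (Brio leads).
- S1: Alto compares 7, 10, 3 and picks Medium; Brio would get 3.
- S2: Alto compares -3, 0, 4 and picks Large; Brio would get -4.
- S3: Alto compares 1, -3, 5 and picks Large; Brio would get -4.
- S4: Alto compares 0, 3, 4 and picks Large; Brio would get 7.
- S5: Alto compares 6, -4, 7 and picks Large; Brio would get 5.
Maximizing over 3, -4, -4, 7, 5, Brio chooses S4. Subgame-perfect outcome: (Large, S4) with payoffs (4, 7).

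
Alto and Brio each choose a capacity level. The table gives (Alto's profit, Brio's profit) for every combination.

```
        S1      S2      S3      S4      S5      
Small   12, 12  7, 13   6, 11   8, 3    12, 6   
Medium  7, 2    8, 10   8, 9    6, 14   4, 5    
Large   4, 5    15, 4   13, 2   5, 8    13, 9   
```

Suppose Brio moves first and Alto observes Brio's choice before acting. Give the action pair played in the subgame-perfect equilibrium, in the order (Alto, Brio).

(Small, S1)

Solve by backward induction (Brio leads).
- S1: BR = Small, leader payoff 12.
- S2: BR = Large, leader payoff 4.
- S3: BR = Large, leader payoff 2.
- S4: BR = Small, leader payoff 3.
- S5: BR = Large, leader payoff 9.
Among 12, 4, 2, 3, 9, the best is 12 at S1. Subgame-perfect outcome: (Small, S1) with payoffs (12, 12).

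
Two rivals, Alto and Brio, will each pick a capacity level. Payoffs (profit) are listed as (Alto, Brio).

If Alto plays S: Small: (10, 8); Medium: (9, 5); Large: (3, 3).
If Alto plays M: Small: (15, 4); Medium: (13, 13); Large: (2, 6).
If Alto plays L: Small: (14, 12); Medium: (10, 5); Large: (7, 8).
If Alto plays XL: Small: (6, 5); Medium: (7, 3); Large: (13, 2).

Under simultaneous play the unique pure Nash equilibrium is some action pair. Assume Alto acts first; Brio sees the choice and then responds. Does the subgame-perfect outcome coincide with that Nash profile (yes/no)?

Work backward from Brio's decision.
- S → Brio plays Small (best of 8, 5, 3); Alto gets 10.
- M → Brio plays Medium (best of 4, 13, 6); Alto gets 13.
- L → Brio plays Small (best of 12, 5, 8); Alto gets 14.
- XL → Brio plays Small (best of 5, 3, 2); Alto gets 6.
Among 10, 13, 14, 6, the best is 14 at L. Subgame-perfect outcome: (L, Small) with payoffs (14, 12).
Under simultaneous play:
Alto's best replies: Small→M; Medium→M; Large→XL.
Brio's best replies: S→Small; M→Medium; L→Small; XL→Small.
The unique mutual best reply is (M, Medium), giving (13, 13).
Sequential outcome (L, Small) differs from the Nash profile (M, Medium).

no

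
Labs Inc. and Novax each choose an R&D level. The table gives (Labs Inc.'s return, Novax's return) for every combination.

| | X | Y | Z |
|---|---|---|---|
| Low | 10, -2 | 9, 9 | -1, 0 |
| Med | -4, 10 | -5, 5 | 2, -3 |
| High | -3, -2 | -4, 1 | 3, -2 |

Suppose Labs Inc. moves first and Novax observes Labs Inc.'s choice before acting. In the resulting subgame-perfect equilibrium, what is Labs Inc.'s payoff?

Work backward from Novax's decision.
- Low: Novax compares -2, 9, 0 and picks Y; Labs Inc. would get 9.
- Med: Novax compares 10, 5, -3 and picks X; Labs Inc. would get -4.
- High: Novax compares -2, 1, -2 and picks Y; Labs Inc. would get -4.
Labs Inc.'s induced payoffs are 9, -4, -4, so Labs Inc. commits to Low. Subgame-perfect outcome: (Low, Y) with payoffs (9, 9).

9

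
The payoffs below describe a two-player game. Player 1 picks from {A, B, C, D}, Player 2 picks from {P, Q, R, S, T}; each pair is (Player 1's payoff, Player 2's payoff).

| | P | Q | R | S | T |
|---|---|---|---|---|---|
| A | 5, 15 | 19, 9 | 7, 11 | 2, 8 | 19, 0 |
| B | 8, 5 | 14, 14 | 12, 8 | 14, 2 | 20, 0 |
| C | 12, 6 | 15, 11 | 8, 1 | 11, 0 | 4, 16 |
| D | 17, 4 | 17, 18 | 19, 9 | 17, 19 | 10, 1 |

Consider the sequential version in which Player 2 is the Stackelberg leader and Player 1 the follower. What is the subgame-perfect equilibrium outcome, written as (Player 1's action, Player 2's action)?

(D, S)

Player 1 best-responds to each possible Player 2 move:
- P → Player 1 plays D (best of 5, 8, 12, 17); Player 2 gets 4.
- Q → Player 1 plays A (best of 19, 14, 15, 17); Player 2 gets 9.
- R → Player 1 plays D (best of 7, 12, 8, 19); Player 2 gets 9.
- S → Player 1 plays D (best of 2, 14, 11, 17); Player 2 gets 19.
- T → Player 1 plays B (best of 19, 20, 4, 10); Player 2 gets 0.
Player 2's induced payoffs are 4, 9, 9, 19, 0, so Player 2 commits to S. Subgame-perfect outcome: (D, S) with payoffs (17, 19).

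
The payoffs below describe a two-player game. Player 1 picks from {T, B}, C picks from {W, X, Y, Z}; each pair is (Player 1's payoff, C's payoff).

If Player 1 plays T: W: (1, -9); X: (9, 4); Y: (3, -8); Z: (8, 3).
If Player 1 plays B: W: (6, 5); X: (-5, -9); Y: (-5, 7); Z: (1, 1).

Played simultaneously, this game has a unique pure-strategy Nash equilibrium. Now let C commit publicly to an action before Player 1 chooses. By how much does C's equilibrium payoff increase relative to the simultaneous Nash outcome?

1

Backward induction with C moving first.
- W: BR = B, leader payoff 5.
- X: BR = T, leader payoff 4.
- Y: BR = T, leader payoff -8.
- Z: BR = T, leader payoff 3.
C's induced payoffs are 5, 4, -8, 3, so C commits to W. Subgame-perfect outcome: (B, W) with payoffs (6, 5).
Now find the simultaneous Nash equilibrium.
Player 1's best replies: W→B; X→T; Y→T; Z→T.
C's best replies: T→X; B→Y.
The unique mutual best reply is (T, X), giving (9, 4).
C's commitment gain: 5 − 4 = 1.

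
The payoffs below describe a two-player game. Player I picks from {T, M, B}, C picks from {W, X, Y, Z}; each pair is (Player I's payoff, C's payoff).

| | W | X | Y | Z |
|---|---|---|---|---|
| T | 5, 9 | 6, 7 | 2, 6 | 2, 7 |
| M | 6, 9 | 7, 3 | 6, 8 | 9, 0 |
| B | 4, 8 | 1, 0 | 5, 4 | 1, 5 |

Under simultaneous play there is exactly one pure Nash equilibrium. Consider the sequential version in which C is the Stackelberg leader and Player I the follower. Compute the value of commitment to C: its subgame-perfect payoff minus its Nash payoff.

0

Backward induction with C moving first.
- W → Player I plays M (best of 5, 6, 4); C gets 9.
- X → Player I plays M (best of 6, 7, 1); C gets 3.
- Y → Player I plays M (best of 2, 6, 5); C gets 8.
- Z → Player I plays M (best of 2, 9, 1); C gets 0.
C's induced payoffs are 9, 3, 8, 0, so C commits to W. Subgame-perfect outcome: (M, W) with payoffs (6, 9).
Now find the simultaneous Nash equilibrium.
Player I's best replies: W→M; X→M; Y→M; Z→M.
C's best replies: T→W; M→W; B→W.
The unique mutual best reply is (M, W), giving (6, 9).
C's commitment gain: 9 − 9 = 0.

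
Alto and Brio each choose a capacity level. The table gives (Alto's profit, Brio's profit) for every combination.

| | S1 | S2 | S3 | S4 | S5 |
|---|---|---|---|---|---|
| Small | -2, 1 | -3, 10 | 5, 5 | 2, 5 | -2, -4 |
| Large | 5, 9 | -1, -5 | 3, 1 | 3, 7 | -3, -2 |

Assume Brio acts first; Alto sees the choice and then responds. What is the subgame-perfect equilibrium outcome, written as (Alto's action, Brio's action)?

(Large, S1)

Backward induction with Brio moving first.
- S1 → Alto plays Large (best of -2, 5); Brio gets 9.
- S2 → Alto plays Large (best of -3, -1); Brio gets -5.
- S3 → Alto plays Small (best of 5, 3); Brio gets 5.
- S4 → Alto plays Large (best of 2, 3); Brio gets 7.
- S5 → Alto plays Small (best of -2, -3); Brio gets -4.
Brio's induced payoffs are 9, -5, 5, 7, -4, so Brio commits to S1. Subgame-perfect outcome: (Large, S1) with payoffs (5, 9).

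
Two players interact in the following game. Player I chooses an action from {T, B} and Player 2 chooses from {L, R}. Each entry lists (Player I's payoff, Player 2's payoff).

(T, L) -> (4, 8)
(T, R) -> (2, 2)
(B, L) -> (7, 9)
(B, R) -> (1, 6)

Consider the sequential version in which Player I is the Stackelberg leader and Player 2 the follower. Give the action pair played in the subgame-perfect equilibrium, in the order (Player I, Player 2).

(B, L)

Player 2 best-responds to each possible Player I move:
- T: Player 2 compares 8, 2 and picks L; Player I would get 4.
- B: Player 2 compares 9, 6 and picks L; Player I would get 7.
Maximizing over 4, 7, Player I chooses B. Subgame-perfect outcome: (B, L) with payoffs (7, 9).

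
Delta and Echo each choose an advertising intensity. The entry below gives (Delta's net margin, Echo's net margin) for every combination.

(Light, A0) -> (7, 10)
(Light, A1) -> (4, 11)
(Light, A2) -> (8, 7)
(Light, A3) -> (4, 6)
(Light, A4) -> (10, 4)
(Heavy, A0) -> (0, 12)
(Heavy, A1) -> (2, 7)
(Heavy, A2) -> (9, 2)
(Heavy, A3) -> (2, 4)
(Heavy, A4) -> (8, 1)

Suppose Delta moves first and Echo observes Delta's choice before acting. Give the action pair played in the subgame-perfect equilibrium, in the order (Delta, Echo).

Work backward from Echo's decision.
- Light: Echo compares 10, 11, 7, 6, 4 and picks A1; Delta would get 4.
- Heavy: Echo compares 12, 7, 2, 4, 1 and picks A0; Delta would get 0.
Among 4, 0, the best is 4 at Light. Subgame-perfect outcome: (Light, A1) with payoffs (4, 11).

(Light, A1)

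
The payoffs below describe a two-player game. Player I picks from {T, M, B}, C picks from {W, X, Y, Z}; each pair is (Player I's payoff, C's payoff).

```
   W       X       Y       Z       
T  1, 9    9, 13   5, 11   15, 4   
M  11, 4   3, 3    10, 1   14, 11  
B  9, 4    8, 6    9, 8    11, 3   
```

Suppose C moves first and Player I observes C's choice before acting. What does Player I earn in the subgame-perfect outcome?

Player I best-responds to each possible C move:
- W: Player I compares 1, 11, 9 and picks M; C would get 4.
- X: Player I compares 9, 3, 8 and picks T; C would get 13.
- Y: Player I compares 5, 10, 9 and picks M; C would get 1.
- Z: Player I compares 15, 14, 11 and picks T; C would get 4.
Maximizing over 4, 13, 1, 4, C chooses X. Subgame-perfect outcome: (T, X) with payoffs (9, 13).

9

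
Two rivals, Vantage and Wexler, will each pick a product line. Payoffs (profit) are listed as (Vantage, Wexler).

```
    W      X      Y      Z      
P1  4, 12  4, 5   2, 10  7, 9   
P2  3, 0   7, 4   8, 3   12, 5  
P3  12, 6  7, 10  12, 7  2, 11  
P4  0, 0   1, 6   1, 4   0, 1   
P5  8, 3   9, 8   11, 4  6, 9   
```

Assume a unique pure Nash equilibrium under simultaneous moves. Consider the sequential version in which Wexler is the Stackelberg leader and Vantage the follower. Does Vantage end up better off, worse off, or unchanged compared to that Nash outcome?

worse off

Vantage best-responds to each possible Wexler move:
- W: Vantage compares 4, 3, 12, 0, 8 and picks P3; Wexler would get 6.
- X: Vantage compares 4, 7, 7, 1, 9 and picks P5; Wexler would get 8.
- Y: Vantage compares 2, 8, 12, 1, 11 and picks P3; Wexler would get 7.
- Z: Vantage compares 7, 12, 2, 0, 6 and picks P2; Wexler would get 5.
Wexler's induced payoffs are 6, 8, 7, 5, so Wexler commits to X. Subgame-perfect outcome: (P5, X) with payoffs (9, 8).
Now find the simultaneous Nash equilibrium.
Vantage's best replies: W→P3; X→P5; Y→P3; Z→P2.
Wexler's best replies: P1→W; P2→Z; P3→Z; P4→X; P5→Z.
The unique mutual best reply is (P2, Z), giving (12, 5).
Vantage earns 9 sequentially versus 12 at the Nash outcome: worse off.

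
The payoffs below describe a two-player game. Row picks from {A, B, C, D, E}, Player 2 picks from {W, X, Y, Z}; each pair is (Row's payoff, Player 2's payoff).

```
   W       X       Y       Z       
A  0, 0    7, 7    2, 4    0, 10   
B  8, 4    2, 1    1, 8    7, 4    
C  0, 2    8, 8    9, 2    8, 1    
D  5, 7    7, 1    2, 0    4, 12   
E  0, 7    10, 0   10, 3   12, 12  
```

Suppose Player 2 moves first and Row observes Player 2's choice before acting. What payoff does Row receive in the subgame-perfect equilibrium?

12

Backward induction with Player 2 moving first.
- W → Row plays B (best of 0, 8, 0, 5, 0); Player 2 gets 4.
- X → Row plays E (best of 7, 2, 8, 7, 10); Player 2 gets 0.
- Y → Row plays E (best of 2, 1, 9, 2, 10); Player 2 gets 3.
- Z → Row plays E (best of 0, 7, 8, 4, 12); Player 2 gets 12.
Among 4, 0, 3, 12, the best is 12 at Z. Subgame-perfect outcome: (E, Z) with payoffs (12, 12).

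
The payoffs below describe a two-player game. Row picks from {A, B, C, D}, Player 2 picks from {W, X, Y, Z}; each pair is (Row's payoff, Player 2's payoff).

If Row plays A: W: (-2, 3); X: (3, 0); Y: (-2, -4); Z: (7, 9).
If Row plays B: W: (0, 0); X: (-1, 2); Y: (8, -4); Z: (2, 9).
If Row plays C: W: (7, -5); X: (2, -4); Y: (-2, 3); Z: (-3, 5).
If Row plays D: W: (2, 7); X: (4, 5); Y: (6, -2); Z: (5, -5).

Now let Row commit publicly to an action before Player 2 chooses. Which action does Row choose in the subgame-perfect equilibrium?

A

Player 2 best-responds to each possible Row move:
- A: Player 2 compares 3, 0, -4, 9 and picks Z; Row would get 7.
- B: Player 2 compares 0, 2, -4, 9 and picks Z; Row would get 2.
- C: Player 2 compares -5, -4, 3, 5 and picks Z; Row would get -3.
- D: Player 2 compares 7, 5, -2, -5 and picks W; Row would get 2.
Among 7, 2, -3, 2, the best is 7 at A. Subgame-perfect outcome: (A, Z) with payoffs (7, 9).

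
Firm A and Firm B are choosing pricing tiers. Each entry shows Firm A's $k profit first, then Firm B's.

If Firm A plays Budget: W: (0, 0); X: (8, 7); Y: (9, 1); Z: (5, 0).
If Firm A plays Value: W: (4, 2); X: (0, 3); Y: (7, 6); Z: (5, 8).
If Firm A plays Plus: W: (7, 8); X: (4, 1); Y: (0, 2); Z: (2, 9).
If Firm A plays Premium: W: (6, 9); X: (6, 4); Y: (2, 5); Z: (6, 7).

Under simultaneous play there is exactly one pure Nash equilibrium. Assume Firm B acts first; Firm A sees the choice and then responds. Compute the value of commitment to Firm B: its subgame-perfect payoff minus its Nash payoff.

Work backward from Firm A's decision.
- W: Firm A compares 0, 4, 7, 6 and picks Plus; Firm B would get 8.
- X: Firm A compares 8, 0, 4, 6 and picks Budget; Firm B would get 7.
- Y: Firm A compares 9, 7, 0, 2 and picks Budget; Firm B would get 1.
- Z: Firm A compares 5, 5, 2, 6 and picks Premium; Firm B would get 7.
Maximizing over 8, 7, 1, 7, Firm B chooses W. Subgame-perfect outcome: (Plus, W) with payoffs (7, 8).
Under simultaneous play:
Firm A's best replies: W→Plus; X→Budget; Y→Budget; Z→Premium.
Firm B's best replies: Budget→X; Value→Z; Plus→Z; Premium→W.
The unique mutual best reply is (Budget, X), giving (8, 7).
Firm B's commitment gain: 8 − 7 = 1.

1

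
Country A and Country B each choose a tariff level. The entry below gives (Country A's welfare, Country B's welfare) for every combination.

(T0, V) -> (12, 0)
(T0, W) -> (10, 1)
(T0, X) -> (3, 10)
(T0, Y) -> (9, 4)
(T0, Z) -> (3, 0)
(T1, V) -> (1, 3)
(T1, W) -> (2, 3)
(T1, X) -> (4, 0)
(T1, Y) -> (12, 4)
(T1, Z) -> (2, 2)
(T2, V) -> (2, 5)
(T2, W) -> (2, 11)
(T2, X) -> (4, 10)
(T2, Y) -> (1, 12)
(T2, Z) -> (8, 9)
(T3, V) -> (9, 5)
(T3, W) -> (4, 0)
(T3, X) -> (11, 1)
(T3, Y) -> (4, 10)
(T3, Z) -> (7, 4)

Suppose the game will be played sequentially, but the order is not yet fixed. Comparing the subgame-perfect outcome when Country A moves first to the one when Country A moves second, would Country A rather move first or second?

first

If Country A leads: Country B's best replies are T0→X, T1→Y, T2→Y, T3→Y; Country A's induced payoffs 3, 12, 1, 4; outcome (T1, Y), payoffs (12, 4).
If Country B leads: Country A's best replies are V→T0, W→T0, X→T3, Y→T1, Z→T2; Country B's induced payoffs 0, 1, 1, 4, 9; outcome (T2, Z), payoffs (8, 9).
Country A gets 12 moving first and 8 moving second, so Country A prefers to move first.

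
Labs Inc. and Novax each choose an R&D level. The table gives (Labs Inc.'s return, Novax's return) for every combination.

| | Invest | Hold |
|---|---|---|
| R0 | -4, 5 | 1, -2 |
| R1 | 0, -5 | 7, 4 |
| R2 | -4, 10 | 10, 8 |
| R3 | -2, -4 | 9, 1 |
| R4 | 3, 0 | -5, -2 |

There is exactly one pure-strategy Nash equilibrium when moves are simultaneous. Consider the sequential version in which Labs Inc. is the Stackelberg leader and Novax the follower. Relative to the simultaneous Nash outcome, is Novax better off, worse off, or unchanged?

Backward induction with Labs Inc. moving first.
- R0 → Novax plays Invest (best of 5, -2); Labs Inc. gets -4.
- R1 → Novax plays Hold (best of -5, 4); Labs Inc. gets 7.
- R2 → Novax plays Invest (best of 10, 8); Labs Inc. gets -4.
- R3 → Novax plays Hold (best of -4, 1); Labs Inc. gets 9.
- R4 → Novax plays Invest (best of 0, -2); Labs Inc. gets 3.
Labs Inc.'s induced payoffs are -4, 7, -4, 9, 3, so Labs Inc. commits to R3. Subgame-perfect outcome: (R3, Hold) with payoffs (9, 1).
Now find the simultaneous Nash equilibrium.
Labs Inc.'s best replies: Invest→R4; Hold→R2.
Novax's best replies: R0→Invest; R1→Hold; R2→Invest; R3→Hold; R4→Invest.
The unique mutual best reply is (R4, Invest), giving (3, 0).
Novax earns 1 sequentially versus 0 at the Nash outcome: better off.

better off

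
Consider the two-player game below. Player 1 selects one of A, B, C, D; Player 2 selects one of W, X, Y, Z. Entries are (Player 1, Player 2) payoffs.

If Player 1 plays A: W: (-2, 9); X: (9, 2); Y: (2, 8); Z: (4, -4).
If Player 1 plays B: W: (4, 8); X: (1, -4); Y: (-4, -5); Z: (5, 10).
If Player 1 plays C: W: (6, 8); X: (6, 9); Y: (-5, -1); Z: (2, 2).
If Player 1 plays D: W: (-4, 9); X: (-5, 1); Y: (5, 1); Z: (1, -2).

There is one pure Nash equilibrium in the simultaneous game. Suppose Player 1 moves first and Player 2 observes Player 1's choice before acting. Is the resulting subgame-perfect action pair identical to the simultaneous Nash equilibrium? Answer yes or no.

Player 2 best-responds to each possible Player 1 move:
- A: Player 2 compares 9, 2, 8, -4 and picks W; Player 1 would get -2.
- B: Player 2 compares 8, -4, -5, 10 and picks Z; Player 1 would get 5.
- C: Player 2 compares 8, 9, -1, 2 and picks X; Player 1 would get 6.
- D: Player 2 compares 9, 1, 1, -2 and picks W; Player 1 would get -4.
Among -2, 5, 6, -4, the best is 6 at C. Subgame-perfect outcome: (C, X) with payoffs (6, 9).
Now find the simultaneous Nash equilibrium.
Player 1's best replies: W→C; X→A; Y→D; Z→B.
Player 2's best replies: A→W; B→Z; C→X; D→W.
The unique mutual best reply is (B, Z), giving (5, 10).
Sequential outcome (C, X) differs from the Nash profile (B, Z).

no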